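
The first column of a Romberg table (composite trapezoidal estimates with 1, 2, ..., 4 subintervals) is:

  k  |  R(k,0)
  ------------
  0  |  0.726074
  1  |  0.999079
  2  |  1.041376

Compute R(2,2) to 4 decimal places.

1.0532

R(1,1) = (4·0.999079 − 0.726074) / 3 = 1.090081
R(2,1) = 1.041376 + (1.041376 − 0.999079)/3 = 1.055475
R(2,2) = (16·1.055475 − 1.090081) / 15 = 1.053168
(Column j=1 coincides with Simpson's rule on the same nodes.)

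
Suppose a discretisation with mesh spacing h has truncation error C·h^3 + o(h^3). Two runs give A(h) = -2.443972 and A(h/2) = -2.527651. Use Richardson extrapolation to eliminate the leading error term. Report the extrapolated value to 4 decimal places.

The leading error scales as h^3; refining by a factor of 2 reduces it by 2^3 = 8.
Extrapolated value = (8·A(h/2) − A(h)) / (8 − 1)
= (8·(-2.527651) − (-2.443972)) / 7
= -17.777236 / 7 = -2.539605

-2.5396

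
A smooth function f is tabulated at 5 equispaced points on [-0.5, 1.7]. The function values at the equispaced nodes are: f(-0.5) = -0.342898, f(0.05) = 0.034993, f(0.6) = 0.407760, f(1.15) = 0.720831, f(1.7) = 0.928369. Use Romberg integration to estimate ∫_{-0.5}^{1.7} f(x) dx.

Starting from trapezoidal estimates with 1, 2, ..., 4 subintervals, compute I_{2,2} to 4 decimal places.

I_{0,0} (trapezoid, 1 panel, h=2.2000): 0.644018
I_{1,0} (trapezoid, 2 panels, h=1.1000): 0.770545
I_{2,0} (trapezoid, 4 panels, h=0.5500): 0.800976
I_{1,1} = 0.770545 + (0.770545 − 0.644018)/3 = 0.812721
I_{2,1} = 0.800976 + (0.800976 − 0.770545)/3 = 0.811120
I_{2,2} = 0.811120 + (0.811120 − 0.812721)/15 = 0.811013

0.8110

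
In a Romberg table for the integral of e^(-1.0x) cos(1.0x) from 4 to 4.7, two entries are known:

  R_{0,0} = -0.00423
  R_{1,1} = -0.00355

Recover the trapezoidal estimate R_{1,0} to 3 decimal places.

From R_{1,1} = (4·R_{1,0} − R_{0,0})/3, solve for R_{1,0}:
4·R_{1,0} = 3·(-0.00355) + (-0.00423) = -0.01488
R_{1,0} = -0.00372

-0.004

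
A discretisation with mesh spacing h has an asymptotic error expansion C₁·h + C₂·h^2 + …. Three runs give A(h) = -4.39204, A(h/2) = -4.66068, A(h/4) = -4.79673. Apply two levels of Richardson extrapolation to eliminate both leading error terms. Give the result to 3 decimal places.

-4.934

First eliminate the h term (factor 2^1 = 2):
  B₁ = (2·(-4.66068) − (-4.39204))/1 = -4.92932
  B₂ = (2·(-4.79673) − (-4.66068))/1 = -4.93278
Then eliminate the h^2 term (factor 2^2 = 4):
  (4·(-4.93278) − (-4.92932))/3 = -4.93393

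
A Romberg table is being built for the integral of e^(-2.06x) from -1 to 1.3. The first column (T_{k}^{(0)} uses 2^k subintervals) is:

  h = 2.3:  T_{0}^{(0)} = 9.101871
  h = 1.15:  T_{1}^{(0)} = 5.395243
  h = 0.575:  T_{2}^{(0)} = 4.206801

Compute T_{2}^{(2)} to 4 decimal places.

Richardson extrapolation on the trapezoidal column (denominator 4−1=3):
T_{1}^{(1)} = 5.395243 + (5.395243 − 9.101871)/3 = 4.159700
T_{2}^{(1)} = 4.206801 + (4.206801 − 5.395243)/3 = 3.810654
T_{2}^{(2)} = 3.810654 + (3.810654 − 4.159700)/15 = 3.787384
(Column j=1 coincides with Simpson's rule on the same nodes.)

3.7874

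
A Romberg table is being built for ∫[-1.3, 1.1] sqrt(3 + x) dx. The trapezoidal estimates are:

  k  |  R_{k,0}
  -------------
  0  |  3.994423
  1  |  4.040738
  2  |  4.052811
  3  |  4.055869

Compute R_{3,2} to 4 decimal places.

R_{2,1} = 4.052811 + (4.052811 − 4.040738)/3 = 4.056835
R_{3,1} = 4.055869 + (4.055869 − 4.052811)/3 = 4.056888
R_{3,2} = 4.056888 + (4.056888 − 4.056835)/15 = 4.056892

4.0569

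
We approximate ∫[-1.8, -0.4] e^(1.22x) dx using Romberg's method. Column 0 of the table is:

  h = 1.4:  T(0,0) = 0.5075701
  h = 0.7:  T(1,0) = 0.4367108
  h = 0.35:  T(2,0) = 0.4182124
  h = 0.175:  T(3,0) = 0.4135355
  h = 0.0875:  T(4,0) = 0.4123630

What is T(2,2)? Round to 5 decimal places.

0.41198

Richardson extrapolation on the trapezoidal column (denominator 4−1=3):
T(1,1) = 0.4367108 + (0.4367108 − 0.5075701)/3 = 0.4130910
T(2,1) = (4·0.4182124 − 0.4367108) / 3 = 0.4120463
T(2,2) = 0.4120463 + (0.4120463 − 0.4130910)/15 = 0.4119767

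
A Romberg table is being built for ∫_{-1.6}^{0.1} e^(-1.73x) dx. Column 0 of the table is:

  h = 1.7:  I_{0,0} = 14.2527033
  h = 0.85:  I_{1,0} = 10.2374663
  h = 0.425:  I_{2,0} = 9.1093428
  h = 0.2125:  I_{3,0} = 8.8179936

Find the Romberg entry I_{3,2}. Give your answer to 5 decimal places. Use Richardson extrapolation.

8.72005

I_{2,1} = 9.1093428 + (9.1093428 − 10.2374663)/3 = 8.7333016
I_{3,1} = 8.8179936 + (8.8179936 − 9.1093428)/3 = 8.7208772
I_{3,2} = (16·8.7208772 − 8.7333016) / 15 = 8.7200489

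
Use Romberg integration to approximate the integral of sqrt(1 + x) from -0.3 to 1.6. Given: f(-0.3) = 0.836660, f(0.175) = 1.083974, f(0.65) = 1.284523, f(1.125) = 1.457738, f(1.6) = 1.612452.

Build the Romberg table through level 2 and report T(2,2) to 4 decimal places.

2.4044

T(0,0) (trapezoid, 1 panel, h=1.9000): 2.326656
T(1,0) (trapezoid, 2 panels, h=0.9500): 2.383625
T(2,0) (trapezoid, 4 panels, h=0.4750): 2.399126
T(1,1) = 2.383625 + (2.383625 − 2.326656)/3 = 2.402615
T(2,1) = 2.399126 + (2.399126 − 2.383625)/3 = 2.404293
T(2,2) = 2.404293 + (2.404293 − 2.402615)/15 = 2.404405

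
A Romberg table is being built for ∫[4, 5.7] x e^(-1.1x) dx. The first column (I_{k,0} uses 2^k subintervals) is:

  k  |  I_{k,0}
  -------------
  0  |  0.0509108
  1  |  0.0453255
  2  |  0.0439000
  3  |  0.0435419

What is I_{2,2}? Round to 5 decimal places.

0.04342

Richardson extrapolation on the trapezoidal column (denominator 4−1=3):
I_{1,1} = 0.0453255 + (0.0453255 − 0.0509108)/3 = 0.0434637
I_{2,1} = (4·0.0439000 − 0.0453255) / 3 = 0.0434248
I_{2,2} = (16·0.0434248 − 0.0434637) / 15 = 0.0434222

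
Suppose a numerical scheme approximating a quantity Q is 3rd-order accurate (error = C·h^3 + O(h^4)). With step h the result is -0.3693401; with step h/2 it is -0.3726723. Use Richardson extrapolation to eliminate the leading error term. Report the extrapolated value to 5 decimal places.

The leading error scales as h^3; refining by a factor of 2 reduces it by 2^3 = 8.
Extrapolated value = (8·A(h/2) − A(h)) / (8 − 1)
= (8·(-0.3726723) − (-0.3693401)) / 7
= -2.6120383 / 7 = -0.3731483

-0.37315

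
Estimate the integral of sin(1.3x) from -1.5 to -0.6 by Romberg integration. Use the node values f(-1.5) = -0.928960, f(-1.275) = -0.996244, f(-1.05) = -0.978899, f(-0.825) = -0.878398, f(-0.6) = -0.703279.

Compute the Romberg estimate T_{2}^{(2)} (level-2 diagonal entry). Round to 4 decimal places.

T_{0}^{(0)} (trapezoid, 1 panel, h=0.9000): -0.734508
T_{1}^{(0)} (trapezoid, 2 panels, h=0.4500): -0.807758
T_{2}^{(0)} (trapezoid, 4 panels, h=0.2250): -0.825674
T_{1}^{(1)} = -0.807758 + (-0.807758 − (-0.734508))/3 = -0.832175
T_{2}^{(1)} = -0.825674 + (-0.825674 − (-0.807758))/3 = -0.831646
T_{2}^{(2)} = -0.831646 + (-0.831646 − (-0.832175))/15 = -0.831611

-0.8316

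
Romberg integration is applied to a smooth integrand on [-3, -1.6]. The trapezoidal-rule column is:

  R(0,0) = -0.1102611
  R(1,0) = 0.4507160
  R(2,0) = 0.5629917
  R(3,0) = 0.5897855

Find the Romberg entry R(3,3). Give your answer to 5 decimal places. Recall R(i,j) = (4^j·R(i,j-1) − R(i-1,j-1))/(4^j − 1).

Richardson extrapolation on the trapezoidal column (denominator 4−1=3):
R(1,1) = 0.4507160 + (0.4507160 − (-0.1102611))/3 = 0.6377084
R(2,1) = (4·0.5629917 − 0.4507160) / 3 = 0.6004169
R(3,1) = 0.5897855 + (0.5897855 − 0.5629917)/3 = 0.5987168
R(2,2) = (16·0.6004169 − 0.6377084) / 15 = 0.5979308
R(3,2) = 0.5987168 + (0.5987168 − 0.6004169)/15 = 0.5986035
R(3,3) = 0.5986035 + (0.5986035 − 0.5979308)/63 = 0.5986142

0.59861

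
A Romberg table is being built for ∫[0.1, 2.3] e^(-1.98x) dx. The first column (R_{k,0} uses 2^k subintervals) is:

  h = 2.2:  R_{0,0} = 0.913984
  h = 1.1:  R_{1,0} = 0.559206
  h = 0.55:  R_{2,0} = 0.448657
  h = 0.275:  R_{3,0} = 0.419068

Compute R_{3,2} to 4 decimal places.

Richardson extrapolation on the trapezoidal column (denominator 4−1=3):
R_{2,1} = (4·0.448657 − 0.559206) / 3 = 0.411807
R_{3,1} = (4·0.419068 − 0.448657) / 3 = 0.409205
R_{3,2} = 0.409205 + (0.409205 − 0.411807)/15 = 0.409032
(Column j=1 coincides with Simpson's rule on the same nodes.)

0.4090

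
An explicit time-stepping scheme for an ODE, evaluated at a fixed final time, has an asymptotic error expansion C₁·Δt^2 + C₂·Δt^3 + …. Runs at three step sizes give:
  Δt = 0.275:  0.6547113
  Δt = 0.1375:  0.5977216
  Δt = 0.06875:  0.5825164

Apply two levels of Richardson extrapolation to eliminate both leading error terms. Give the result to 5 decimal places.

First eliminate the Δt^2 term (factor 2^2 = 4):
  B₁ = (4·0.5977216 − 0.6547113)/3 = 0.5787250
  B₂ = (4·0.5825164 − 0.5977216)/3 = 0.5774480
Then eliminate the Δt^3 term (factor 2^3 = 8):
  (8·0.5774480 − 0.5787250)/7 = 0.5772656

0.57727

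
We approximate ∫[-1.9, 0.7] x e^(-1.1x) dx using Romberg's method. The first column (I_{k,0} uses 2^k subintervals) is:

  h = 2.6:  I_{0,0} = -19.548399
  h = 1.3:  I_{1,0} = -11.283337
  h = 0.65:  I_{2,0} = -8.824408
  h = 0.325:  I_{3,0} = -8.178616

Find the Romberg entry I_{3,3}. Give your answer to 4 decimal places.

Richardson extrapolation on the trapezoidal column (denominator 4−1=3):
I_{1,1} = (4·(-11.283337) − (-19.548399)) / 3 = -8.528316
I_{2,1} = -8.824408 + (-8.824408 − (-11.283337))/3 = -8.004765
I_{3,1} = (4·(-8.178616) − (-8.824408)) / 3 = -7.963352
I_{2,2} = (16·(-8.004765) − (-8.528316)) / 15 = -7.969862
I_{3,2} = -7.963352 + (-7.963352 − (-8.004765))/15 = -7.960591
I_{3,3} = -7.960591 + (-7.960591 − (-7.969862))/63 = -7.960444
(Column j=1 coincides with Simpson's rule on the same nodes.)

-7.9604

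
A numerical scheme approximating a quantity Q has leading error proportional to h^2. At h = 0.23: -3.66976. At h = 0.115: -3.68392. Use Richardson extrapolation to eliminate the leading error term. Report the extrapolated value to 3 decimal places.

-3.689

Extrapolated value = (4·A(h/2) − A(h)) / (4 − 1)
= (4·(-3.68392) − (-3.66976)) / 3
= -11.06592 / 3 = -3.68864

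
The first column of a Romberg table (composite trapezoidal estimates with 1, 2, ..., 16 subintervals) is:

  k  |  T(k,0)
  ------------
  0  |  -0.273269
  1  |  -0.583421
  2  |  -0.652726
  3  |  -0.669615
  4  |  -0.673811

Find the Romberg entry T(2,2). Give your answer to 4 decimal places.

T(1,1) = (4·(-0.583421) − (-0.273269)) / 3 = -0.686805
T(2,1) = -0.652726 + (-0.652726 − (-0.583421))/3 = -0.675828
T(2,2) = (16·(-0.675828) − (-0.686805)) / 15 = -0.675096

-0.6751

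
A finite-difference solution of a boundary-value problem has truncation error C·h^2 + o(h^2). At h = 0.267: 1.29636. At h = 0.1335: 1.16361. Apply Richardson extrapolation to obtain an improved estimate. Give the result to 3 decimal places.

Extrapolated value = (4·A(h/2) − A(h)) / (4 − 1)
= (4·1.16361 − 1.29636) / 3
= 3.35808 / 3 = 1.11936

1.119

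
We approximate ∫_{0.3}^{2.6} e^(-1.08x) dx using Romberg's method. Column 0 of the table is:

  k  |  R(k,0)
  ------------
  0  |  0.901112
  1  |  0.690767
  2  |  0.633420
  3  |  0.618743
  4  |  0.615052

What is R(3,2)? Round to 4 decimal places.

Richardson extrapolation on the trapezoidal column (denominator 4−1=3):
R(2,1) = (4·0.633420 − 0.690767) / 3 = 0.614304
R(3,1) = 0.618743 + (0.618743 − 0.633420)/3 = 0.613851
R(3,2) = (16·0.613851 − 0.614304) / 15 = 0.613821

0.6138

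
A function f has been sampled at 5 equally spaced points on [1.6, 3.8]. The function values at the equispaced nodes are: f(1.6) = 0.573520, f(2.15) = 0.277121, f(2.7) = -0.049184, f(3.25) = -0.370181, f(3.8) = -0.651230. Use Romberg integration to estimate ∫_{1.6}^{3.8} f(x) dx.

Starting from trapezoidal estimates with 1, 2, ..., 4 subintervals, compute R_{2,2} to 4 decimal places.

R_{0,0} (trapezoid, 1 panel, h=2.2000): -0.085481
R_{1,0} (trapezoid, 2 panels, h=1.1000): -0.096843
R_{2,0} (trapezoid, 4 panels, h=0.5500): -0.099604
R_{1,1} = -0.096843 + (-0.096843 − (-0.085481))/3 = -0.100630
R_{2,1} = -0.099604 + (-0.099604 − (-0.096843))/3 = -0.100524
R_{2,2} = -0.100524 + (-0.100524 − (-0.100630))/15 = -0.100517

-0.1005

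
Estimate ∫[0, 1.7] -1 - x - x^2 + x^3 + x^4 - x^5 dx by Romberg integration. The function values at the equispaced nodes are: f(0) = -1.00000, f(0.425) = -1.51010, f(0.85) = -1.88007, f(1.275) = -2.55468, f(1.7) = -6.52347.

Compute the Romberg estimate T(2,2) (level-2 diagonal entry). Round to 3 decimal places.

-3.878

T(0,0) (trapezoid, 1 panel, h=1.7000): -6.39495
T(1,0) (trapezoid, 2 panels, h=0.8500): -4.79553
T(2,0) (trapezoid, 4 panels, h=0.4250): -4.12530
T(1,1) = -4.79553 + (-4.79553 − (-6.39495))/3 = -4.26239
T(2,1) = -4.12530 + (-4.12530 − (-4.79553))/3 = -3.90189
T(2,2) = -3.90189 + (-3.90189 − (-4.26239))/15 = -3.87786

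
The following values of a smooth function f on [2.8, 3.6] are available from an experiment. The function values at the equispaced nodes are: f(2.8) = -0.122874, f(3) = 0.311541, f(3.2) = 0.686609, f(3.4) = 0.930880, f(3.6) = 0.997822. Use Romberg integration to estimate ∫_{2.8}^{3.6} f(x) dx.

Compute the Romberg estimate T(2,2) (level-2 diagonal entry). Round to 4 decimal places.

0.4811

T(0,0) (trapezoid, 1 panel, h=0.8000): 0.349979
T(1,0) (trapezoid, 2 panels, h=0.4000): 0.449633
T(2,0) (trapezoid, 4 panels, h=0.2000): 0.473301
T(1,1) = 0.449633 + (0.449633 − 0.349979)/3 = 0.482851
T(2,1) = 0.473301 + (0.473301 − 0.449633)/3 = 0.481190
T(2,2) = 0.481190 + (0.481190 − 0.482851)/15 = 0.481079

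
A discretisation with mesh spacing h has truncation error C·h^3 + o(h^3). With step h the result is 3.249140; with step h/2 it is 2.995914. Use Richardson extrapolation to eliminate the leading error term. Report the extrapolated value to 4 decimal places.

2.9597

The leading error scales as h^3; refining by a factor of 2 reduces it by 2^3 = 8.
Extrapolated value = (8·A(h/2) − A(h)) / (8 − 1)
= (8·2.995914 − 3.249140) / 7
= 20.718172 / 7 = 2.959739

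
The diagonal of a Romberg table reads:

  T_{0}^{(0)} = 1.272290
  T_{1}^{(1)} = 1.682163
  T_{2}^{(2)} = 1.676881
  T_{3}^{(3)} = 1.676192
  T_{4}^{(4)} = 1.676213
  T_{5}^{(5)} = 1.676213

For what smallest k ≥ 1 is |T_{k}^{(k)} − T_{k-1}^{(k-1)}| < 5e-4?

|T_{1}^{(1)} − T_{0}^{(0)}| = 0.409873 ≥ 5e-4
|T_{2}^{(2)} − T_{1}^{(1)}| = 0.005282 ≥ 5e-4
|T_{3}^{(3)} − T_{2}^{(2)}| = 0.000689 ≥ 5e-4
|T_{4}^{(4)} − T_{3}^{(3)}| = 0.000021 < 5e-4

k = 4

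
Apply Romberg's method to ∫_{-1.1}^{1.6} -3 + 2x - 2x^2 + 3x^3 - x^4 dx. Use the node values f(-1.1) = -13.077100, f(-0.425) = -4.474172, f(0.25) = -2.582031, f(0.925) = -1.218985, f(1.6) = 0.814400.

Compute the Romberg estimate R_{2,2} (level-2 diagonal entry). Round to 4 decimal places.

-8.9701

R_{0,0} (trapezoid, 1 panel, h=2.7000): -16.554645
R_{1,0} (trapezoid, 2 panels, h=1.3500): -11.763064
R_{2,0} (trapezoid, 4 panels, h=0.6750): -9.724413
R_{1,1} = -11.763064 + (-11.763064 − (-16.554645))/3 = -10.165870
R_{2,1} = -9.724413 + (-9.724413 − (-11.763064))/3 = -9.044863
R_{2,2} = -9.044863 + (-9.044863 − (-10.165870))/15 = -8.970129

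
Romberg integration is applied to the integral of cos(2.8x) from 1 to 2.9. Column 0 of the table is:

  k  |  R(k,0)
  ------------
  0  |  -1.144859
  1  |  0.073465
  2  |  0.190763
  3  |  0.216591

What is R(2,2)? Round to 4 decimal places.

Richardson extrapolation on the trapezoidal column (denominator 4−1=3):
R(1,1) = 0.073465 + (0.073465 − (-1.144859))/3 = 0.479573
R(2,1) = 0.190763 + (0.190763 − 0.073465)/3 = 0.229862
R(2,2) = (16·0.229862 − 0.479573) / 15 = 0.213215

0.2132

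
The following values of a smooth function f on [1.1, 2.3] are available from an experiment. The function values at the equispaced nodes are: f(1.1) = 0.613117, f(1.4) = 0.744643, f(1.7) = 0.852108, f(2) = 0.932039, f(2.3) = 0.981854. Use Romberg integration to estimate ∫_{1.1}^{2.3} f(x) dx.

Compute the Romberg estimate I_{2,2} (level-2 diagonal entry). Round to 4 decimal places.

I_{0,0} (trapezoid, 1 panel, h=1.2000): 0.956983
I_{1,0} (trapezoid, 2 panels, h=0.6000): 0.989756
I_{2,0} (trapezoid, 4 panels, h=0.3000): 0.997883
I_{1,1} = 0.989756 + (0.989756 − 0.956983)/3 = 1.000680
I_{2,1} = 0.997883 + (0.997883 − 0.989756)/3 = 1.000592
I_{2,2} = 1.000592 + (1.000592 − 1.000680)/15 = 1.000586

1.0006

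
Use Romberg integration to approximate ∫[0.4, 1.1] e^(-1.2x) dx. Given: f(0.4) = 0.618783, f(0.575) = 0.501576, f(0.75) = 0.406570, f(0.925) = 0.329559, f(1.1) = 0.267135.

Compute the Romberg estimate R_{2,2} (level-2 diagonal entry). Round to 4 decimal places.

0.2930

R_{0,0} (trapezoid, 1 panel, h=0.7000): 0.310071
R_{1,0} (trapezoid, 2 panels, h=0.3500): 0.297335
R_{2,0} (trapezoid, 4 panels, h=0.1750): 0.294116
R_{1,1} = 0.297335 + (0.297335 − 0.310071)/3 = 0.293090
R_{2,1} = 0.294116 + (0.294116 − 0.297335)/3 = 0.293043
R_{2,2} = 0.293043 + (0.293043 − 0.293090)/15 = 0.293040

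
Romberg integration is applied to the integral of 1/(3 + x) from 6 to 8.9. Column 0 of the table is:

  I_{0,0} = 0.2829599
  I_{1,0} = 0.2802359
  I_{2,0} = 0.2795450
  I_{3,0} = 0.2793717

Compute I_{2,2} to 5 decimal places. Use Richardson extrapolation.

Richardson extrapolation on the trapezoidal column (denominator 4−1=3):
I_{1,1} = 0.2802359 + (0.2802359 − 0.2829599)/3 = 0.2793279
I_{2,1} = 0.2795450 + (0.2795450 − 0.2802359)/3 = 0.2793147
I_{2,2} = (16·0.2793147 − 0.2793279) / 15 = 0.2793138

0.27931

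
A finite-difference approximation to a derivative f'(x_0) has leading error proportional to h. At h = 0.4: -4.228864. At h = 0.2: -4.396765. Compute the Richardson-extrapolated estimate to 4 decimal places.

Extrapolated value = (2·A(h/2) − A(h)) / (2 − 1)
= (2·(-4.396765) − (-4.228864)) / 1
= -4.564666 / 1 = -4.564666

-4.5647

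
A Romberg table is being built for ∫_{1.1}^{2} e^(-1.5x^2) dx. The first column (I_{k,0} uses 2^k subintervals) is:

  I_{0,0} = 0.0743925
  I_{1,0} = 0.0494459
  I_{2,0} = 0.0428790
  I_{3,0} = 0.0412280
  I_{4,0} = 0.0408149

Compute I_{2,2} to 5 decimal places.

Richardson extrapolation on the trapezoidal column (denominator 4−1=3):
I_{1,1} = 0.0494459 + (0.0494459 − 0.0743925)/3 = 0.0411304
I_{2,1} = 0.0428790 + (0.0428790 − 0.0494459)/3 = 0.0406900
I_{2,2} = (16·0.0406900 − 0.0411304) / 15 = 0.0406606

0.04066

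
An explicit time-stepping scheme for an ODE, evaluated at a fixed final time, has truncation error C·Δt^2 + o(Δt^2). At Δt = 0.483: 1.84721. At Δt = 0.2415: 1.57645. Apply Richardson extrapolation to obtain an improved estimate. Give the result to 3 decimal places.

Extrapolated value = (4·A(Δt/2) − A(Δt)) / (4 − 1)
= (4·1.57645 − 1.84721) / 3
= 4.45859 / 3 = 1.48620

1.486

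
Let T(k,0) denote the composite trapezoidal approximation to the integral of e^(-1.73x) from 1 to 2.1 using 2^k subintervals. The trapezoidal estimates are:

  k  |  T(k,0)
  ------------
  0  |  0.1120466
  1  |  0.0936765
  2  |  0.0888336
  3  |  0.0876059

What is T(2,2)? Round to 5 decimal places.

Richardson extrapolation on the trapezoidal column (denominator 4−1=3):
T(1,1) = 0.0936765 + (0.0936765 − 0.1120466)/3 = 0.0875531
T(2,1) = 0.0888336 + (0.0888336 − 0.0936765)/3 = 0.0872193
T(2,2) = (16·0.0872193 − 0.0875531) / 15 = 0.0871970

0.08720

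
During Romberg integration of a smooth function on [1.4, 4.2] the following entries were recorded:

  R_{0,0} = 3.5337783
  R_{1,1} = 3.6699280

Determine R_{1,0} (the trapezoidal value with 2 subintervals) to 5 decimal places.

3.63589

From R_{1,1} = (4·R_{1,0} − R_{0,0})/3, solve for R_{1,0}:
4·R_{1,0} = 3·3.6699280 + 3.5337783 = 14.5435623
R_{1,0} = 3.6358906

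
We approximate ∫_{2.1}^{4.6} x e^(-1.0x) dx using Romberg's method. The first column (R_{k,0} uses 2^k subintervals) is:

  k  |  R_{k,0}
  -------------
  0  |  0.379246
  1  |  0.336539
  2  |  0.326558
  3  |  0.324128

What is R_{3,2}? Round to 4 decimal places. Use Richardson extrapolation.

R_{2,1} = (4·0.326558 − 0.336539) / 3 = 0.323231
R_{3,1} = (4·0.324128 − 0.326558) / 3 = 0.323318
R_{3,2} = (16·0.323318 − 0.323231) / 15 = 0.323324

0.3233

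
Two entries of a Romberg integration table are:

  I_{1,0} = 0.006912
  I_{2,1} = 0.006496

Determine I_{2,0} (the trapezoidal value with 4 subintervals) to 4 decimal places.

From I_{2,1} = (4·I_{2,0} − I_{1,0})/3, solve for I_{2,0}:
4·I_{2,0} = 3·0.006496 + 0.006912 = 0.026400
I_{2,0} = 0.006600

0.0066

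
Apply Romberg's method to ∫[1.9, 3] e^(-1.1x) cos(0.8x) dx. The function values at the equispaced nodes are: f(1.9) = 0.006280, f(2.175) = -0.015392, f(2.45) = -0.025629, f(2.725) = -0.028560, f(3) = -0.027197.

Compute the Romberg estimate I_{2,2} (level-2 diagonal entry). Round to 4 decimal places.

I_{0,0} (trapezoid, 1 panel, h=1.1000): -0.011504
I_{1,0} (trapezoid, 2 panels, h=0.5500): -0.019848
I_{2,0} (trapezoid, 4 panels, h=0.2750): -0.022011
I_{1,1} = -0.019848 + (-0.019848 − (-0.011504))/3 = -0.022629
I_{2,1} = -0.022011 + (-0.022011 − (-0.019848))/3 = -0.022732
I_{2,2} = -0.022732 + (-0.022732 − (-0.022629))/15 = -0.022739

-0.0227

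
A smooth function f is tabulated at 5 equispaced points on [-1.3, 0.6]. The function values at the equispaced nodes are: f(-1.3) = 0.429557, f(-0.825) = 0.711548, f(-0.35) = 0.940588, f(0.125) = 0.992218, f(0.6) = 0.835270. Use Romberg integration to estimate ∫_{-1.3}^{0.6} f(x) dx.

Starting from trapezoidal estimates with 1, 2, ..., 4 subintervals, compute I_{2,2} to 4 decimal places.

I_{0,0} (trapezoid, 1 panel, h=1.9000): 1.201586
I_{1,0} (trapezoid, 2 panels, h=0.9500): 1.494351
I_{2,0} (trapezoid, 4 panels, h=0.4750): 1.556465
I_{1,1} = 1.494351 + (1.494351 − 1.201586)/3 = 1.591939
I_{2,1} = 1.556465 + (1.556465 − 1.494351)/3 = 1.577170
I_{2,2} = 1.577170 + (1.577170 − 1.591939)/15 = 1.576185

1.5762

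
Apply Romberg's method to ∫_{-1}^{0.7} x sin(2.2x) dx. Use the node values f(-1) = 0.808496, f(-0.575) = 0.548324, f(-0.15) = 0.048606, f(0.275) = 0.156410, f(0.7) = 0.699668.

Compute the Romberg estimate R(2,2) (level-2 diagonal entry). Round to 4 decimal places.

0.6364

R(0,0) (trapezoid, 1 panel, h=1.7000): 1.281939
R(1,0) (trapezoid, 2 panels, h=0.8500): 0.682285
R(2,0) (trapezoid, 4 panels, h=0.4250): 0.640654
R(1,1) = 0.682285 + (0.682285 − 1.281939)/3 = 0.482400
R(2,1) = 0.640654 + (0.640654 − 0.682285)/3 = 0.626777
R(2,2) = 0.626777 + (0.626777 − 0.482400)/15 = 0.636402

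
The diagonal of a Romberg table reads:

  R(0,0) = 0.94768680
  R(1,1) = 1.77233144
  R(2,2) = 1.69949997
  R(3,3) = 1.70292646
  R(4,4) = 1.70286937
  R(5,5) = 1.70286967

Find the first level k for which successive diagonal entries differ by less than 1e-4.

k = 4

|R(1,1) − R(0,0)| = 0.82464464 ≥ 1e-4
|R(2,2) − R(1,1)| = 0.07283147 ≥ 1e-4
|R(3,3) − R(2,2)| = 0.00342649 ≥ 1e-4
|R(4,4) − R(3,3)| = 0.00005709 < 1e-4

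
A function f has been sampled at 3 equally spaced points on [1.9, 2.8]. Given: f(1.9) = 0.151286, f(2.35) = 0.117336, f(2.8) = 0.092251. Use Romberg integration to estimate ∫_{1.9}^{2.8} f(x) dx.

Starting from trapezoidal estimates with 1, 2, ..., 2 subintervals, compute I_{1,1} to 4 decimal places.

0.1069

I_{0,0} (trapezoid, 1 panel, h=0.9000): 0.109592
I_{1,0} (trapezoid, 2 panels, h=0.4500): 0.107597
I_{1,1} = 0.107597 + (0.107597 − 0.109592)/3 = 0.106932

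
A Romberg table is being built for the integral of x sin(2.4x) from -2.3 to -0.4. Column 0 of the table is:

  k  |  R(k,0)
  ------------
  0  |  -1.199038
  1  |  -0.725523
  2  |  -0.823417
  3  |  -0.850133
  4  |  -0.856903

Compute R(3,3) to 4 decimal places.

-0.8590

R(1,1) = (4·(-0.725523) − (-1.199038)) / 3 = -0.567685
R(2,1) = (4·(-0.823417) − (-0.725523)) / 3 = -0.856048
R(3,1) = (4·(-0.850133) − (-0.823417)) / 3 = -0.859038
R(2,2) = -0.856048 + (-0.856048 − (-0.567685))/15 = -0.875272
R(3,2) = -0.859038 + (-0.859038 − (-0.856048))/15 = -0.859237
R(3,3) = (64·(-0.859237) − (-0.875272)) / 63 = -0.858982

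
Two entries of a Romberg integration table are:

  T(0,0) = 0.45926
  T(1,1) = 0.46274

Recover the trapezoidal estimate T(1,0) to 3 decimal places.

0.462

From T(1,1) = (4·T(1,0) − T(0,0))/3, solve for T(1,0):
4·T(1,0) = 3·0.46274 + 0.45926 = 1.84748
T(1,0) = 0.46187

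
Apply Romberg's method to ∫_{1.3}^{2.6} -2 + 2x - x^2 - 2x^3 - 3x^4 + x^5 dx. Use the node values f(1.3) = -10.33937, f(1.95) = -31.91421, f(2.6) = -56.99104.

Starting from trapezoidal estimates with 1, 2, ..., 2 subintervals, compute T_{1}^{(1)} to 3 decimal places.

T_{0}^{(0)} (trapezoid, 1 panel, h=1.3000): -43.76477
T_{1}^{(0)} (trapezoid, 2 panels, h=0.6500): -42.62662
T_{1}^{(1)} = -42.62662 + (-42.62662 − (-43.76477))/3 = -42.24724

-42.247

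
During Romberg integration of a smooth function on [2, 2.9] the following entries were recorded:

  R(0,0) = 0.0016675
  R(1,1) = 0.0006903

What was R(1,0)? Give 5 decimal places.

From R(1,1) = (4·R(1,0) − R(0,0))/3, solve for R(1,0):
4·R(1,0) = 3·0.0006903 + 0.0016675 = 0.0037384
R(1,0) = 0.0009346

0.00093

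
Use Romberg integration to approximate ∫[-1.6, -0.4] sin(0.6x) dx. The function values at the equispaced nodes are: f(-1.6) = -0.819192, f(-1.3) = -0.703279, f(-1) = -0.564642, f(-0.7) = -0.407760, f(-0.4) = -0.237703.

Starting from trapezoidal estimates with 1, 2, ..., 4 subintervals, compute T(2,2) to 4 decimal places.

-0.6630

T(0,0) (trapezoid, 1 panel, h=1.2000): -0.634137
T(1,0) (trapezoid, 2 panels, h=0.6000): -0.655854
T(2,0) (trapezoid, 4 panels, h=0.3000): -0.661239
T(1,1) = -0.655854 + (-0.655854 − (-0.634137))/3 = -0.663093
T(2,1) = -0.661239 + (-0.661239 − (-0.655854))/3 = -0.663034
T(2,2) = -0.663034 + (-0.663034 − (-0.663093))/15 = -0.663030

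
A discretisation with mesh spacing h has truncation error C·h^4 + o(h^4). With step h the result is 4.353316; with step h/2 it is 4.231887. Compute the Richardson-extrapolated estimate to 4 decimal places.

4.2238

The leading error scales as h^4; refining by a factor of 2 reduces it by 2^4 = 16.
Extrapolated value = (16·A(h/2) − A(h)) / (16 − 1)
= (16·4.231887 − 4.353316) / 15
= 63.356876 / 15 = 4.223792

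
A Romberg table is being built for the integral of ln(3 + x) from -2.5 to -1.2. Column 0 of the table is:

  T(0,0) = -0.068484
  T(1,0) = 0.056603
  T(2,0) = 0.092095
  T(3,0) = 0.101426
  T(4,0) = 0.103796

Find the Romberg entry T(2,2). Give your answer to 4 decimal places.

0.1043

Richardson extrapolation on the trapezoidal column (denominator 4−1=3):
T(1,1) = (4·0.056603 − (-0.068484)) / 3 = 0.098299
T(2,1) = (4·0.092095 − 0.056603) / 3 = 0.103926
T(2,2) = 0.103926 + (0.103926 − 0.098299)/15 = 0.104301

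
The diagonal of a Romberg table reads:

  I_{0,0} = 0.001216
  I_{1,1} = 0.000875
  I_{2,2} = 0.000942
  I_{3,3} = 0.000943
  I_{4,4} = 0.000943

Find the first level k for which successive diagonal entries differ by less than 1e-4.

k = 2

|I_{1,1} − I_{0,0}| = 0.000341 ≥ 1e-4
|I_{2,2} − I_{1,1}| = 0.000067 < 1e-4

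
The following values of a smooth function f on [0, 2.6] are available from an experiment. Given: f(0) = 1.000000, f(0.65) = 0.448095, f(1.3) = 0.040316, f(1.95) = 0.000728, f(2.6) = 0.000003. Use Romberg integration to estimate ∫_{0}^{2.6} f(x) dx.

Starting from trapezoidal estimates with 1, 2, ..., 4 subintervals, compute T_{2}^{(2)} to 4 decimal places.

0.6311

T_{0}^{(0)} (trapezoid, 1 panel, h=2.6000): 1.300004
T_{1}^{(0)} (trapezoid, 2 panels, h=1.3000): 0.702413
T_{2}^{(0)} (trapezoid, 4 panels, h=0.6500): 0.642941
T_{1}^{(1)} = 0.702413 + (0.702413 − 1.300004)/3 = 0.503216
T_{2}^{(1)} = 0.642941 + (0.642941 − 0.702413)/3 = 0.623117
T_{2}^{(2)} = 0.623117 + (0.623117 − 0.503216)/15 = 0.631110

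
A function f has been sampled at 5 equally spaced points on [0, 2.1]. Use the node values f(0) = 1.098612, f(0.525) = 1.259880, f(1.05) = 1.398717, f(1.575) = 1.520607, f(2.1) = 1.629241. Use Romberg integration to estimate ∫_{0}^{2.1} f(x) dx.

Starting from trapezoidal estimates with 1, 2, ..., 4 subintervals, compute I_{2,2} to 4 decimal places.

2.9133

I_{0,0} (trapezoid, 1 panel, h=2.1000): 2.864246
I_{1,0} (trapezoid, 2 panels, h=1.0500): 2.900776
I_{2,0} (trapezoid, 4 panels, h=0.5250): 2.910144
I_{1,1} = 2.900776 + (2.900776 − 2.864246)/3 = 2.912953
I_{2,1} = 2.910144 + (2.910144 − 2.900776)/3 = 2.913267
I_{2,2} = 2.913267 + (2.913267 − 2.912953)/15 = 2.913288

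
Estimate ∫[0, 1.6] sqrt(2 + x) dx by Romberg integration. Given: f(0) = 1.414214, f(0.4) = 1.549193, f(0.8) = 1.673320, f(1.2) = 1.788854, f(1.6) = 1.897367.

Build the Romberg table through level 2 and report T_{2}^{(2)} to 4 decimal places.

2.6681

T_{0}^{(0)} (trapezoid, 1 panel, h=1.6000): 2.649265
T_{1}^{(0)} (trapezoid, 2 panels, h=0.8000): 2.663288
T_{2}^{(0)} (trapezoid, 4 panels, h=0.4000): 2.666863
T_{1}^{(1)} = 2.663288 + (2.663288 − 2.649265)/3 = 2.667962
T_{2}^{(1)} = 2.666863 + (2.666863 − 2.663288)/3 = 2.668055
T_{2}^{(2)} = 2.668055 + (2.668055 − 2.667962)/15 = 2.668061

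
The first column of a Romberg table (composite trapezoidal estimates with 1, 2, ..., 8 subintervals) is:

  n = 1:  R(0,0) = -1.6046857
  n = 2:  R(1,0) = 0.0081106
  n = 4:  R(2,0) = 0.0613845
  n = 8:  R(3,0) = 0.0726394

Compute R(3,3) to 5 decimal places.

Richardson extrapolation on the trapezoidal column (denominator 4−1=3):
R(1,1) = (4·0.0081106 − (-1.6046857)) / 3 = 0.5457094
R(2,1) = 0.0613845 + (0.0613845 − 0.0081106)/3 = 0.0791425
R(3,1) = 0.0726394 + (0.0726394 − 0.0613845)/3 = 0.0763910
R(2,2) = (16·0.0791425 − 0.5457094) / 15 = 0.0480380
R(3,2) = (16·0.0763910 − 0.0791425) / 15 = 0.0762076
R(3,3) = (64·0.0762076 − 0.0480380) / 63 = 0.0766547

0.07665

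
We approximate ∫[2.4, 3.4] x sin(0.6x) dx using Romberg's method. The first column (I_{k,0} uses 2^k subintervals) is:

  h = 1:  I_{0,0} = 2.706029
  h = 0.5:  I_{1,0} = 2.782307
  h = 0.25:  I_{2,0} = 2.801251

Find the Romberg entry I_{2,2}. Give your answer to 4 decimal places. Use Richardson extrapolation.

2.8076

I_{1,1} = (4·2.782307 − 2.706029) / 3 = 2.807733
I_{2,1} = 2.801251 + (2.801251 − 2.782307)/3 = 2.807566
I_{2,2} = (16·2.807566 − 2.807733) / 15 = 2.807555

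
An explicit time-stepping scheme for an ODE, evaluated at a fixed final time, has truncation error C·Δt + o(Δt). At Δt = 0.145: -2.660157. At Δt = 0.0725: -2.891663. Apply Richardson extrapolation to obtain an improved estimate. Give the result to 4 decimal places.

The leading error scales as Δt; refining by a factor of 2 reduces it by 2^1 = 2.
Extrapolated value = (2·A(Δt/2) − A(Δt)) / (2 − 1)
= (2·(-2.891663) − (-2.660157)) / 1
= -3.123169 / 1 = -3.123169

-3.1232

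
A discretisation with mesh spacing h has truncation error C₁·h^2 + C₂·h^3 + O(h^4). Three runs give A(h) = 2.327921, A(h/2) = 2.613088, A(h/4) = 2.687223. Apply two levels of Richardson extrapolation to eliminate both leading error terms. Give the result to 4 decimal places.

2.7125

First eliminate the h^2 term (factor 2^2 = 4):
  B₁ = (4·2.613088 − 2.327921)/3 = 2.708144
  B₂ = (4·2.687223 − 2.613088)/3 = 2.711935
Then eliminate the h^3 term (factor 2^3 = 8):
  (8·2.711935 − 2.708144)/7 = 2.712477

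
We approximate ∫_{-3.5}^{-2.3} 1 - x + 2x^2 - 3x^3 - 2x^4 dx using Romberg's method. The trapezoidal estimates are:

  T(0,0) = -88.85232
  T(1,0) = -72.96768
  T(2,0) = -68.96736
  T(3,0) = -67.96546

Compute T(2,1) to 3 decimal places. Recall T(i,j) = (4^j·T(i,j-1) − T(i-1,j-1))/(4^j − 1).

Richardson extrapolation on the trapezoidal column (denominator 4−1=3):
T(2,1) = (4·(-68.96736) − (-72.96768)) / 3 = -67.63392
(Column j=1 coincides with Simpson's rule on the same nodes.)

-67.634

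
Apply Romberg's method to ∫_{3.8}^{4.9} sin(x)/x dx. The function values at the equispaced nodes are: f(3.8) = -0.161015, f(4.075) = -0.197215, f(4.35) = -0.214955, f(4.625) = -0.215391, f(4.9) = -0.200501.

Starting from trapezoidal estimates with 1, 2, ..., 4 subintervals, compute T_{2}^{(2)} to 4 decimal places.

-0.2238

T_{0}^{(0)} (trapezoid, 1 panel, h=1.1000): -0.198834
T_{1}^{(0)} (trapezoid, 2 panels, h=0.5500): -0.217642
T_{2}^{(0)} (trapezoid, 4 panels, h=0.2750): -0.222288
T_{1}^{(1)} = -0.217642 + (-0.217642 − (-0.198834))/3 = -0.223911
T_{2}^{(1)} = -0.222288 + (-0.222288 − (-0.217642))/3 = -0.223837
T_{2}^{(2)} = -0.223837 + (-0.223837 − (-0.223911))/15 = -0.223832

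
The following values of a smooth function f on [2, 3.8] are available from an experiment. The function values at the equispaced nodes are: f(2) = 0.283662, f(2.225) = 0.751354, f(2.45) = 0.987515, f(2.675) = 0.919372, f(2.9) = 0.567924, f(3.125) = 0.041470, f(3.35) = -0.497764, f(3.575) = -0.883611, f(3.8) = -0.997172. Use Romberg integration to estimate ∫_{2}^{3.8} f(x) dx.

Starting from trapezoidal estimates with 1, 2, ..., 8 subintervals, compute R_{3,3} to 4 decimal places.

0.3535

R_{0,0} (trapezoid, 1 panel, h=1.8000): -0.642159
R_{1,0} (trapezoid, 2 panels, h=0.9000): 0.190052
R_{2,0} (trapezoid, 4 panels, h=0.4500): 0.315414
R_{3,0} (trapezoid, 8 panels, h=0.2250): 0.344139
R_{1,1} = 0.190052 + (0.190052 − (-0.642159))/3 = 0.467456
R_{2,1} = 0.315414 + (0.315414 − 0.190052)/3 = 0.357201
R_{3,1} = 0.344139 + (0.344139 − 0.315414)/3 = 0.353714
R_{2,2} = 0.357201 + (0.357201 − 0.467456)/15 = 0.349851
R_{3,2} = 0.353714 + (0.353714 − 0.357201)/15 = 0.353482
R_{3,3} = 0.353482 + (0.353482 − 0.349851)/63 = 0.353540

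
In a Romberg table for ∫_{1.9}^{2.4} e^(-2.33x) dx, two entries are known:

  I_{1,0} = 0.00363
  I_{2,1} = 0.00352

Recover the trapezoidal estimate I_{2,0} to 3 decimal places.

0.004

From I_{2,1} = (4·I_{2,0} − I_{1,0})/3, solve for I_{2,0}:
4·I_{2,0} = 3·0.00352 + 0.00363 = 0.01419
I_{2,0} = 0.00355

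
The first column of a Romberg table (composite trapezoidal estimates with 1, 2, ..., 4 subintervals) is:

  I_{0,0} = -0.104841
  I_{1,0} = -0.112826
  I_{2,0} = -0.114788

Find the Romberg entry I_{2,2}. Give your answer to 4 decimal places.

Richardson extrapolation on the trapezoidal column (denominator 4−1=3):
I_{1,1} = (4·(-0.112826) − (-0.104841)) / 3 = -0.115488
I_{2,1} = -0.114788 + (-0.114788 − (-0.112826))/3 = -0.115442
I_{2,2} = -0.115442 + (-0.115442 − (-0.115488))/15 = -0.115439

-0.1154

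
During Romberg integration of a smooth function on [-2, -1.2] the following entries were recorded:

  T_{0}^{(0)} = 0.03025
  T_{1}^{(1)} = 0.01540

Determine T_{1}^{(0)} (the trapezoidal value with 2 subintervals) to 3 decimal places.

0.019

From T_{1}^{(1)} = (4·T_{1}^{(0)} − T_{0}^{(0)})/3, solve for T_{1}^{(0)}:
4·T_{1}^{(0)} = 3·0.01540 + 0.03025 = 0.07645
T_{1}^{(0)} = 0.01911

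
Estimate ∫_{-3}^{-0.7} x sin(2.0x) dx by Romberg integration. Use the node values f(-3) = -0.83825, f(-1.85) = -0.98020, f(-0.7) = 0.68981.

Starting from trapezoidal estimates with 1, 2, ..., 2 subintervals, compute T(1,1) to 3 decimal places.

T(0,0) (trapezoid, 1 panel, h=2.3000): -0.17071
T(1,0) (trapezoid, 2 panels, h=1.1500): -1.21258
T(1,1) = -1.21258 + (-1.21258 − (-0.17071))/3 = -1.55987

-1.560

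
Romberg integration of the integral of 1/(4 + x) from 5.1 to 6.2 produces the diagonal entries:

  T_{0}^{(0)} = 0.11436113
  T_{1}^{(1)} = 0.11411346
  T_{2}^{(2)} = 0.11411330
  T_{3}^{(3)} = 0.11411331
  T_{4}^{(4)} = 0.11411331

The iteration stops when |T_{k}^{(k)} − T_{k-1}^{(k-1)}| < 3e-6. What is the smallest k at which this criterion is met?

k = 2

|T_{1}^{(1)} − T_{0}^{(0)}| = 0.00024767 ≥ 3e-6
|T_{2}^{(2)} − T_{1}^{(1)}| = 0.00000016 < 3e-6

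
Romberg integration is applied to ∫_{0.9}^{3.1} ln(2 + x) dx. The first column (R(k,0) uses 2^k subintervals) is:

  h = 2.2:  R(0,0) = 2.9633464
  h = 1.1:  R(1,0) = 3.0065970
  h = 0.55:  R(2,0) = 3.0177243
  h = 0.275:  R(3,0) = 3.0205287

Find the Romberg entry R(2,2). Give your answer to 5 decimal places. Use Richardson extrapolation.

R(1,1) = 3.0065970 + (3.0065970 − 2.9633464)/3 = 3.0210139
R(2,1) = 3.0177243 + (3.0177243 − 3.0065970)/3 = 3.0214334
R(2,2) = (16·3.0214334 − 3.0210139) / 15 = 3.0214614
(Column j=1 coincides with Simpson's rule on the same nodes.)

3.02146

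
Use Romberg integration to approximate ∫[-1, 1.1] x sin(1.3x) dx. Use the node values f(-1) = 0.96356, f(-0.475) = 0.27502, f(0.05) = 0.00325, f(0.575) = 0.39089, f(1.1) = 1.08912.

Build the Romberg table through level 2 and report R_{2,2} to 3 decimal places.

0.833

R_{0,0} (trapezoid, 1 panel, h=2.1000): 2.15531
R_{1,0} (trapezoid, 2 panels, h=1.0500): 1.08107
R_{2,0} (trapezoid, 4 panels, h=0.5250): 0.89014
R_{1,1} = 1.08107 + (1.08107 − 2.15531)/3 = 0.72299
R_{2,1} = 0.89014 + (0.89014 − 1.08107)/3 = 0.82650
R_{2,2} = 0.82650 + (0.82650 − 0.72299)/15 = 0.83340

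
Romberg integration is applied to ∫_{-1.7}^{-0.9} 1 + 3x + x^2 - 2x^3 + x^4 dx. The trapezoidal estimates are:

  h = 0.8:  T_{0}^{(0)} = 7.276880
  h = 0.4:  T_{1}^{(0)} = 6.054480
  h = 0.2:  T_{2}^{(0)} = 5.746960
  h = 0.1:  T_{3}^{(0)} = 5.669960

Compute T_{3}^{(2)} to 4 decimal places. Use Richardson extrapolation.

T_{2}^{(1)} = (4·5.746960 − 6.054480) / 3 = 5.644453
T_{3}^{(1)} = 5.669960 + (5.669960 − 5.746960)/3 = 5.644293
T_{3}^{(2)} = (16·5.644293 − 5.644453) / 15 = 5.644282

5.6443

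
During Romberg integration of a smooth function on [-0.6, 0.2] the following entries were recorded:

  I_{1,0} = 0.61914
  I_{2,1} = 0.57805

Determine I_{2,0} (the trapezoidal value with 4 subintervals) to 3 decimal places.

0.588

From I_{2,1} = (4·I_{2,0} − I_{1,0})/3, solve for I_{2,0}:
4·I_{2,0} = 3·0.57805 + 0.61914 = 2.35329
I_{2,0} = 0.58832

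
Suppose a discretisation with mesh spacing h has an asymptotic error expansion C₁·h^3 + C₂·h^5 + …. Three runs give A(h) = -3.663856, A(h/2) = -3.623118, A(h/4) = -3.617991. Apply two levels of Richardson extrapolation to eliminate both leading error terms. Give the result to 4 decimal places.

First eliminate the h^3 term (factor 2^3 = 8):
  B₁ = (8·(-3.623118) − (-3.663856))/7 = -3.617298
  B₂ = (8·(-3.617991) − (-3.623118))/7 = -3.617259
Then eliminate the h^5 term (factor 2^5 = 32):
  (32·(-3.617259) − (-3.617298))/31 = -3.617258

-3.6173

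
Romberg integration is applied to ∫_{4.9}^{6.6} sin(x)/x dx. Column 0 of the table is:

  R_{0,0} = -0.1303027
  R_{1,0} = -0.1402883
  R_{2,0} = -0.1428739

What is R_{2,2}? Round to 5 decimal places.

R_{1,1} = -0.1402883 + (-0.1402883 − (-0.1303027))/3 = -0.1436168
R_{2,1} = -0.1428739 + (-0.1428739 − (-0.1402883))/3 = -0.1437358
R_{2,2} = -0.1437358 + (-0.1437358 − (-0.1436168))/15 = -0.1437437

-0.14374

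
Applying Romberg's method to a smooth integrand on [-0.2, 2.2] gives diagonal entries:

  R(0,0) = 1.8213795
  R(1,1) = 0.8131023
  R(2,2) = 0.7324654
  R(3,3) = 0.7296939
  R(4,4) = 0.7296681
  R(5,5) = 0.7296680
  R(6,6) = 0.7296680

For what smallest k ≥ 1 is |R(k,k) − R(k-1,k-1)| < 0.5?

k = 2

|R(1,1) − R(0,0)| = 1.0082772 ≥ 0.5
|R(2,2) − R(1,1)| = 0.0806369 < 0.5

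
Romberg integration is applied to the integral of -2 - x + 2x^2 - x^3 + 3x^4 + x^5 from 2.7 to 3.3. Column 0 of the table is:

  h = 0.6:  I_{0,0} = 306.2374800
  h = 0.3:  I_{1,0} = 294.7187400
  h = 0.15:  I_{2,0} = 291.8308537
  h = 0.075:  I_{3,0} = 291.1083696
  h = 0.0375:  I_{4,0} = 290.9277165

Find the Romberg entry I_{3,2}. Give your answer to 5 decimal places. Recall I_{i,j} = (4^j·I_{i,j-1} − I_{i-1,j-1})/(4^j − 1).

I_{2,1} = (4·291.8308537 − 294.7187400) / 3 = 290.8682249
I_{3,1} = 291.1083696 + (291.1083696 − 291.8308537)/3 = 290.8675416
I_{3,2} = 290.8675416 + (290.8675416 − 290.8682249)/15 = 290.8674960

290.86750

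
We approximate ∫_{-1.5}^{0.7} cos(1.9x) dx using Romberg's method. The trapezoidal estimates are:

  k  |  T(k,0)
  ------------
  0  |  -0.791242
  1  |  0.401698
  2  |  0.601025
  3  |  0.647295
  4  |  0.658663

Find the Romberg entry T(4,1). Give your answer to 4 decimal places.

0.6625

Richardson extrapolation on the trapezoidal column (denominator 4−1=3):
T(4,1) = (4·0.658663 − 0.647295) / 3 = 0.662452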